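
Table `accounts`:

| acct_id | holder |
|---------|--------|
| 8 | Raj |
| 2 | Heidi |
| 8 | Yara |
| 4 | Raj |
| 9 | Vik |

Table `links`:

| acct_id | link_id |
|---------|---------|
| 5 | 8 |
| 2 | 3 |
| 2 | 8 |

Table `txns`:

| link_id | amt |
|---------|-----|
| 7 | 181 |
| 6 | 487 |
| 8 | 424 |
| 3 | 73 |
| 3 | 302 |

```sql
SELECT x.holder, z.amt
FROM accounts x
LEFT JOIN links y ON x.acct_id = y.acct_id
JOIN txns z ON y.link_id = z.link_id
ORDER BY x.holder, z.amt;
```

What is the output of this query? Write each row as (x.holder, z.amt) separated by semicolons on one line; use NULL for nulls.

(Heidi, 73); (Heidi, 302); (Heidi, 424)

Step 1 — x LEFT JOIN y on acct_id → 6 row(s).
Then INNER JOIN `txns z` on link_id: keep only rows whose y.link_id appears in z.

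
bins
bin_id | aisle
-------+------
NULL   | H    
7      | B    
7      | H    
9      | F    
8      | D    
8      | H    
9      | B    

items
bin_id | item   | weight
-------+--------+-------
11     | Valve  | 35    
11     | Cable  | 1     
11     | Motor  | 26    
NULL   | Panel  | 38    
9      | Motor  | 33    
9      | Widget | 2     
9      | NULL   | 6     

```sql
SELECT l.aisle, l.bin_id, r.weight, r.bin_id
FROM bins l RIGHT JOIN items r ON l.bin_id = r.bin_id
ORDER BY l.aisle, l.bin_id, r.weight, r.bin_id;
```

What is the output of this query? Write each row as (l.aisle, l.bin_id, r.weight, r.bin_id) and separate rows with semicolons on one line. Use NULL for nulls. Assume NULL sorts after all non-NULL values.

(B, 9, 2, 9); (B, 9, 6, 9); (B, 9, 33, 9); (F, 9, 2, 9); (F, 9, 6, 9); (F, 9, 33, 9); (NULL, NULL, 1, 11); (NULL, NULL, 26, 11); (NULL, NULL, 35, 11); (NULL, NULL, 38, NULL)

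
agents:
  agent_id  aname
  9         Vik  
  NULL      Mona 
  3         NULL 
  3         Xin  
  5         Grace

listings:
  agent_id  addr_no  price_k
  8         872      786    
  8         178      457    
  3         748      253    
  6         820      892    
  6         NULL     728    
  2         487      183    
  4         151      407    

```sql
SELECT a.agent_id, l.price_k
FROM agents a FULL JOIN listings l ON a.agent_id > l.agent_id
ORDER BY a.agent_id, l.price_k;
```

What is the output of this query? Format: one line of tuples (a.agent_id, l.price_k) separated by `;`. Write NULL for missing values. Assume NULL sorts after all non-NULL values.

FULL OUTER JOIN keeps every row from both sides; unmatched rows get NULL for the other side's columns.
Matching on a.agent_id > l.agent_id. A NULL in a compared column never satisfies the condition.
- a row (agent_id=9): matches 7 l row(s) → 7 output row(s).
- a row (agent_id=NULL): no match → kept, l columns NULL.
- a row (agent_id=3): matches 1 l row(s) → 1 output row(s).
- a row (agent_id=3): matches 1 l row(s) → 1 output row(s).
- a row (agent_id=5): matches 3 l row(s) → 3 output row(s).

(3, 183); (3, 183); (5, 183); (5, 253); (5, 407); (9, 183); (9, 253); (9, 407); (9, 457); (9, 728); (9, 786); (9, 892); (NULL, NULL)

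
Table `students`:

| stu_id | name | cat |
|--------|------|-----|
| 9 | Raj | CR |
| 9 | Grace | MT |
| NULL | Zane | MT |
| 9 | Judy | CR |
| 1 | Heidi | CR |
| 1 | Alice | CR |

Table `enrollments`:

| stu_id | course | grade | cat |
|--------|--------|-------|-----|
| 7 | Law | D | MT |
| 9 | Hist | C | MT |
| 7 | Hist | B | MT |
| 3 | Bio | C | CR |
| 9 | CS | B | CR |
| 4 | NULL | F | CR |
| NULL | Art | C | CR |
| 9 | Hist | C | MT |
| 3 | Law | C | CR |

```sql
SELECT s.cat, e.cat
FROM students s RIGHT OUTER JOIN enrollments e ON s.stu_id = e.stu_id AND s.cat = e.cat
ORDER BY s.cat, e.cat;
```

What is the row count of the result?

RIGHT JOIN keeps every row from `enrollments`; unmatched rows get NULL for `students`'s columns.
Matching on s.stu_id = e.stu_id AND s.cat = e.cat. A NULL in a compared column never satisfies the condition.
- stu_id=9, cat=CR: 1 matching e row(s), so 1 row(s) emitted.
- stu_id=9, cat=MT: 2 matching e row(s), so 2 row(s) emitted.
- stu_id=NULL, cat=MT: no matching e row.
- stu_id=9, cat=CR: 1 matching e row(s), so 1 row(s) emitted.
- stu_id=1, cat=CR: no matching e row.
- stu_id=1, cat=CR: no matching e row.
- plus 6 unmatched e row(s), each kept with NULL s columns.
Total: 4 matched + 6 padded = 10 rows.

10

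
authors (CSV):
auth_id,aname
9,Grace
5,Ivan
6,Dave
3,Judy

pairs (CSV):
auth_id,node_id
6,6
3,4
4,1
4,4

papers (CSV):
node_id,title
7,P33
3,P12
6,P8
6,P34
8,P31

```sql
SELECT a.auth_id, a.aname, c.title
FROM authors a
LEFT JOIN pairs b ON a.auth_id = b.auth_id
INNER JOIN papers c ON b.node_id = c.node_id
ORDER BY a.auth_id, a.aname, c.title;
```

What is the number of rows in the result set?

Evaluate left to right. First `authors a LEFT JOIN pairs b` on auth_id: 4 row(s).
Then INNER JOIN `papers c` on node_id: keep only rows whose b.node_id appears in c.
Result: 2 row(s).

2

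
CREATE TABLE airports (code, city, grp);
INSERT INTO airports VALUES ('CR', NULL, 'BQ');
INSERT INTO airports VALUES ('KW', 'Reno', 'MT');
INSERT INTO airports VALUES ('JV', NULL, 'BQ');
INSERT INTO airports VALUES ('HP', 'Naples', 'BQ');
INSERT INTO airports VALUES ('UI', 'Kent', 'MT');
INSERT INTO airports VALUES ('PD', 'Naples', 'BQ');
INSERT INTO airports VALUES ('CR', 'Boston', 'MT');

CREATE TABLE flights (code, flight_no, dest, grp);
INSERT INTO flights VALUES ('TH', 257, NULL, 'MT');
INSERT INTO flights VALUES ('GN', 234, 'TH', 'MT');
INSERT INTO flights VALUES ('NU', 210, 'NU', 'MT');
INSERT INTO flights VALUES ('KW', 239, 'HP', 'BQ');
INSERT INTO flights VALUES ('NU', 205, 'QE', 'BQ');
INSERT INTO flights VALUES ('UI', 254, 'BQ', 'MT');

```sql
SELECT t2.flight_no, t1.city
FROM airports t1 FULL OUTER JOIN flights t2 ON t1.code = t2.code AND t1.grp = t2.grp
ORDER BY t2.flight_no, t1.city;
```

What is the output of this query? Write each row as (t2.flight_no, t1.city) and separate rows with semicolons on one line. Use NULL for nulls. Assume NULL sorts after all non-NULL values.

(205, NULL); (210, NULL); (234, NULL); (239, NULL); (254, Kent); (257, NULL); (NULL, Boston); (NULL, Naples); (NULL, Naples); (NULL, Reno); (NULL, NULL); (NULL, NULL)

FULL OUTER JOIN keeps every row from both sides; unmatched rows get NULL for the other side's columns.
Matching on t1.code = t2.code AND t1.grp = t2.grp.
- t1[0] code=CR, grp=BQ → no match; kept with NULLs on the t2 side.
- t1[1] code=KW, grp=MT → no match; kept with NULLs on the t2 side.
- t1[2] code=JV, grp=BQ → no match; kept with NULLs on the t2 side.
- t1[3] code=HP, grp=BQ → no match; kept with NULLs on the t2 side.
- t1[4] code=UI, grp=MT → 1 match(es) in t2 → 1 row(s).
- t1[5] code=PD, grp=BQ → no match; kept with NULLs on the t2 side.
- t1[6] code=CR, grp=MT → no match; kept with NULLs on the t2 side.
- 5 t2 row(s) had no t1 match → kept, t1 columns NULL.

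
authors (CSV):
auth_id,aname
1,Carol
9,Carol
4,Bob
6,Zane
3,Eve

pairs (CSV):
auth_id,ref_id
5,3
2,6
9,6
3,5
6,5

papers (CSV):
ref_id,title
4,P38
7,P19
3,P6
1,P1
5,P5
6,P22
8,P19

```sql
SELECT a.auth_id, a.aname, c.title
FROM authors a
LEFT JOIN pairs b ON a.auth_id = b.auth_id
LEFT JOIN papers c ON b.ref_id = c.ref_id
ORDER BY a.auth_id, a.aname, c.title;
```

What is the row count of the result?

5

Joins associate left-to-right: authors LEFT JOIN pairs on auth_id gives 5 intermediate row(s).
Then LEFT JOIN `papers c` on ref_id: each of those 5 rows is kept; rows whose b.ref_id has no match in c get NULL for c's columns.
Result: 5 row(s).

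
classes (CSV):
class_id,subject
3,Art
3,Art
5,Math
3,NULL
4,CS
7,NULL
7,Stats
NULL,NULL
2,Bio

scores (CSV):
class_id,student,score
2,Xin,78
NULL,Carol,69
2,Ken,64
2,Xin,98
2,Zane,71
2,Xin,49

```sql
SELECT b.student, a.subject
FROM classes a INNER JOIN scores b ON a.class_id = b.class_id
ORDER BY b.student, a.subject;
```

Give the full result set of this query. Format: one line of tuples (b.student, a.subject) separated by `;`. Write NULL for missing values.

(Ken, Bio); (Xin, Bio); (Xin, Bio); (Xin, Bio); (Zane, Bio)

INNER JOIN keeps only pairs where the ON condition holds.
Matching on a.class_id = b.class_id. A NULL in a compared column never satisfies the condition.
- a row (class_id=3): no match → dropped.
- a row (class_id=3): no match → dropped.
- a row (class_id=5): no match → dropped.
- a row (class_id=3): no match → dropped.
- a row (class_id=4): no match → dropped.
- a row (class_id=7): no match → dropped.
- a row (class_id=7): no match → dropped.
- a row (class_id=NULL): no match → dropped.
- a row (class_id=2): matches 5 b row(s) → 5 output row(s).
After projecting and ordering:
b.student | a.subject
Ken | Bio
Xin | Bio
Xin | Bio
Xin | Bio
Zane | Bio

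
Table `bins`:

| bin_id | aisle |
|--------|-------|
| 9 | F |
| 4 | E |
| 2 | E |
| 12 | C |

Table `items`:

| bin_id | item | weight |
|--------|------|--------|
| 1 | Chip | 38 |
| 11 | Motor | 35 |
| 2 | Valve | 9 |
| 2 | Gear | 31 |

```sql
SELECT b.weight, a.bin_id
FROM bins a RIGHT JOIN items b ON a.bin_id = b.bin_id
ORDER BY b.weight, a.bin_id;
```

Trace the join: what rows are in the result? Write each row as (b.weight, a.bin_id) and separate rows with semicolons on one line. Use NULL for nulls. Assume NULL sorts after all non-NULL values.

RIGHT JOIN keeps every row from `items`; unmatched rows get NULL for `bins`'s columns.
Matching on a.bin_id = b.bin_id.
- bin_id=9: no matching b row.
- bin_id=4: no matching b row.
- bin_id=2: 2 matching b row(s), so 2 row(s) emitted.
- bin_id=12: no matching b row.
- plus 2 unmatched b row(s), each kept with NULL a columns.
After projecting and ordering:
b.weight | a.bin_id
9 | 2
31 | 2
35 | NULL
38 | NULL

(9, 2); (31, 2); (35, NULL); (38, NULL)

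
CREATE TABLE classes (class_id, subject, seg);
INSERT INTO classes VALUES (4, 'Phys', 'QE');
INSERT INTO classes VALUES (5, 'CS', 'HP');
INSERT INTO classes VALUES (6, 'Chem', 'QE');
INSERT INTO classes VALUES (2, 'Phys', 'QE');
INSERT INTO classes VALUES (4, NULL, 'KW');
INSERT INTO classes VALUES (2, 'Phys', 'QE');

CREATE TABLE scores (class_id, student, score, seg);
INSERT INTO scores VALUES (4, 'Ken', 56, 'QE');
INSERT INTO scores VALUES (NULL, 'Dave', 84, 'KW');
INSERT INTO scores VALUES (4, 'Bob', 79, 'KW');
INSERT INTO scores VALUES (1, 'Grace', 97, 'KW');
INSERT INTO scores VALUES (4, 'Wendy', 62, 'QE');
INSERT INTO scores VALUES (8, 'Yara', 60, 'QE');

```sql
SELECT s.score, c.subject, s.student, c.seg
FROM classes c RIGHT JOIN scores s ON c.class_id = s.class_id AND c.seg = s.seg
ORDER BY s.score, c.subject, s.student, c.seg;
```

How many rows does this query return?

RIGHT JOIN keeps every row from `scores`; unmatched rows get NULL for `classes`'s columns.
Matching on c.class_id = s.class_id AND c.seg = s.seg. A NULL in a compared column never satisfies the condition.
- c row (class_id=4, seg=QE): matches 2 s row(s) → 2 output row(s).
- c row (class_id=5, seg=HP): no match.
- c row (class_id=6, seg=QE): no match.
- c row (class_id=2, seg=QE): no match.
- c row (class_id=4, seg=KW): matches 1 s row(s) → 1 output row(s).
- c row (class_id=2, seg=QE): no match.
- 3 s row(s) had no c match → kept, c columns NULL.
Total: 3 matched + 3 padded = 6 rows.

6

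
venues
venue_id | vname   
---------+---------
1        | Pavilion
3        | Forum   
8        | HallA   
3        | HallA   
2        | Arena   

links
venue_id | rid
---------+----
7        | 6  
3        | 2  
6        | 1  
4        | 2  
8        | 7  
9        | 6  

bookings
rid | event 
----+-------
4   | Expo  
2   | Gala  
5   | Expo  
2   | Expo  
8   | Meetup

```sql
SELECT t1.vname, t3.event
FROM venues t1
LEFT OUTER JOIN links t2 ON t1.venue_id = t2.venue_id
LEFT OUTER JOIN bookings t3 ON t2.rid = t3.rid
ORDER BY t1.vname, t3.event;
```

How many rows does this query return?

Joins associate left-to-right: venues LEFT JOIN links on venue_id gives 5 intermediate row(s).
Then LEFT JOIN `bookings t3` on rid: each of those 5 rows is kept; rows whose t2.rid has no match in t3 get NULL for t3's columns.
Result: 7 row(s).

7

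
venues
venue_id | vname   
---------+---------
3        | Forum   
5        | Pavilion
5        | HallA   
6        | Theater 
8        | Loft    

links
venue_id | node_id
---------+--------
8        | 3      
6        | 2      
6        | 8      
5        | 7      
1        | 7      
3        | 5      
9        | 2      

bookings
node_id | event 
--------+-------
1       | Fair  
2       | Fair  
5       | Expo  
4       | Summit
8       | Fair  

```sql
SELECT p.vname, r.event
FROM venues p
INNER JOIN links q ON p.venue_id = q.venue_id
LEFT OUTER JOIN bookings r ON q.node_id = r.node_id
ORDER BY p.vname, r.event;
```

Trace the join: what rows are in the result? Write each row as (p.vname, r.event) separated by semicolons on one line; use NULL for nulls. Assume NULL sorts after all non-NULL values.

Step 1 — p INNER JOIN q on venue_id → 6 row(s).
Then LEFT JOIN `bookings r` on node_id: each of those 6 rows is kept; rows whose q.node_id has no match in r get NULL for r's columns.

(Forum, Expo); (HallA, NULL); (Loft, NULL); (Pavilion, NULL); (Theater, Fair); (Theater, Fair)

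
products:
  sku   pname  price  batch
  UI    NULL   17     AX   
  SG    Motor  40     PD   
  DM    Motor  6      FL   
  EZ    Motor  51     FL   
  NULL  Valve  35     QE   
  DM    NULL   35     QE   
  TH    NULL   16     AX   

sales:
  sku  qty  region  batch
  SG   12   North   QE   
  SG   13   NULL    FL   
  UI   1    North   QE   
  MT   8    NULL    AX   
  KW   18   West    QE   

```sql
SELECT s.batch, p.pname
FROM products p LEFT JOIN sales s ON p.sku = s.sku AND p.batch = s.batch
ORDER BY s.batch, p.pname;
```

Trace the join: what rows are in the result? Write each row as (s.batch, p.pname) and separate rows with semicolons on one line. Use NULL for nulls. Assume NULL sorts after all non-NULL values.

LEFT JOIN keeps every row from `products`; unmatched rows get NULL for `sales`'s columns.
Matching on p.sku = s.sku AND p.batch = s.batch. A NULL in a compared column never satisfies the condition.
- p[0] sku=UI, batch=AX → no match; kept with NULLs on the s side.
- p[1] sku=SG, batch=PD → no match; kept with NULLs on the s side.
- p[2] sku=DM, batch=FL → no match; kept with NULLs on the s side.
- p[3] sku=EZ, batch=FL → no match; kept with NULLs on the s side.
- p[4] sku=NULL, batch=QE → no match; kept with NULLs on the s side.
- p[5] sku=DM, batch=QE → no match; kept with NULLs on the s side.
- p[6] sku=TH, batch=AX → no match; kept with NULLs on the s side.
After projecting and ordering:
s.batch | p.pname
NULL | Motor
NULL | Motor
NULL | Motor
NULL | Valve
NULL | NULL
NULL | NULL
NULL | NULL

(NULL, Motor); (NULL, Motor); (NULL, Motor); (NULL, Valve); (NULL, NULL); (NULL, NULL); (NULL, NULL)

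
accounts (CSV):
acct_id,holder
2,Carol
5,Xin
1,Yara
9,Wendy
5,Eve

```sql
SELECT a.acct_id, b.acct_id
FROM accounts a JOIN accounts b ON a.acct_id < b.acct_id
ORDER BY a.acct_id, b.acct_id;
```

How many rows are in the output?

9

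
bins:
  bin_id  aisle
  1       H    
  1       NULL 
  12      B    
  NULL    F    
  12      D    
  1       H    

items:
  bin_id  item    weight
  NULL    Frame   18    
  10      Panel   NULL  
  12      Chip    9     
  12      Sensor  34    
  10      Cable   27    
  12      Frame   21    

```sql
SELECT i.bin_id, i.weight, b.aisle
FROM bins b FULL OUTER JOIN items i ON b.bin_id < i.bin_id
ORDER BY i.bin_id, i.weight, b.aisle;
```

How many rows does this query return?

19

FULL OUTER JOIN keeps every row from both sides; unmatched rows get NULL for the other side's columns.
Matching on b.bin_id < i.bin_id. A NULL in a compared column never satisfies the condition.
Matched pairs: 15; unmatched b rows kept: 3; unmatched i rows kept: 1.
Total: 15 matched + 4 padded = 19 rows.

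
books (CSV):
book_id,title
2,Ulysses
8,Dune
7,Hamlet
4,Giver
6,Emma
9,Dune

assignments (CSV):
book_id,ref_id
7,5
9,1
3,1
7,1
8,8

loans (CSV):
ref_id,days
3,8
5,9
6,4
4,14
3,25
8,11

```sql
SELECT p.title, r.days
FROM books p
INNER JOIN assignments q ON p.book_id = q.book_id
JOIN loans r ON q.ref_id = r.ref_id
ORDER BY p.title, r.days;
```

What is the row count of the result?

2

Step 1 — p INNER JOIN q on book_id → 4 row(s).
Then INNER JOIN `loans r` on ref_id: keep only rows whose q.ref_id appears in r.
Result: 2 row(s).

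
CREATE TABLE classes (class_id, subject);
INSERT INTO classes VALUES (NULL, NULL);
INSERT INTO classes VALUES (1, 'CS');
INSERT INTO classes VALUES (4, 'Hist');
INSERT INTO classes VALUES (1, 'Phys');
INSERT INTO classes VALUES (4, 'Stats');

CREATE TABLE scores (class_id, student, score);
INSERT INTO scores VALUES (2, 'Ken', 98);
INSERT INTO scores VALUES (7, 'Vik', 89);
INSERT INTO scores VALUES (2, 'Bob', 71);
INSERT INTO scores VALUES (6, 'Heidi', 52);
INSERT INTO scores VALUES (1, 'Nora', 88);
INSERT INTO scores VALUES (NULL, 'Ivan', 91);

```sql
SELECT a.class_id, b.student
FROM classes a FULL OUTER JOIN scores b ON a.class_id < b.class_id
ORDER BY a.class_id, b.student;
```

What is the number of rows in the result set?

FULL OUTER JOIN keeps every row from both sides; unmatched rows get NULL for the other side's columns.
Matching on a.class_id < b.class_id. A NULL in a compared column never satisfies the condition.
Matched pairs: 12; unmatched a rows kept: 1; unmatched b rows kept: 2.
Total: 12 matched + 3 padded = 15 rows.

15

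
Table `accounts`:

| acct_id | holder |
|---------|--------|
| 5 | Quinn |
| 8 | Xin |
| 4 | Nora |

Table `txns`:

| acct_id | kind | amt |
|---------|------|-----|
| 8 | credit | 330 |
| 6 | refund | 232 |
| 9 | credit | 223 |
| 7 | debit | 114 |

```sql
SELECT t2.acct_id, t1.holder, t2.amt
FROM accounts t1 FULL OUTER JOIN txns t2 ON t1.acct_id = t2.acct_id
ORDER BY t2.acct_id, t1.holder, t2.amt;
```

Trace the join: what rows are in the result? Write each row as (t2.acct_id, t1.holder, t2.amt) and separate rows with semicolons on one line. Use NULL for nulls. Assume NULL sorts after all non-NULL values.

FULL OUTER JOIN keeps every row from both sides; unmatched rows get NULL for the other side's columns.
Matching on t1.acct_id = t2.acct_id.
- acct_id=5: no t2 row matches, row kept with t2 columns NULL.
- acct_id=8: 1 matching t2 row(s), so 1 row(s) emitted.
- acct_id=4: no t2 row matches, row kept with t2 columns NULL.
- 3 t2 row(s) had no t1 match → kept, t1 columns NULL.
After projecting and ordering:
t2.acct_id | t1.holder | t2.amt
6 | NULL | 232
7 | NULL | 114
8 | Xin | 330
9 | NULL | 223
NULL | Nora | NULL
NULL | Quinn | NULL

(6, NULL, 232); (7, NULL, 114); (8, Xin, 330); (9, NULL, 223); (NULL, Nora, NULL); (NULL, Quinn, NULL)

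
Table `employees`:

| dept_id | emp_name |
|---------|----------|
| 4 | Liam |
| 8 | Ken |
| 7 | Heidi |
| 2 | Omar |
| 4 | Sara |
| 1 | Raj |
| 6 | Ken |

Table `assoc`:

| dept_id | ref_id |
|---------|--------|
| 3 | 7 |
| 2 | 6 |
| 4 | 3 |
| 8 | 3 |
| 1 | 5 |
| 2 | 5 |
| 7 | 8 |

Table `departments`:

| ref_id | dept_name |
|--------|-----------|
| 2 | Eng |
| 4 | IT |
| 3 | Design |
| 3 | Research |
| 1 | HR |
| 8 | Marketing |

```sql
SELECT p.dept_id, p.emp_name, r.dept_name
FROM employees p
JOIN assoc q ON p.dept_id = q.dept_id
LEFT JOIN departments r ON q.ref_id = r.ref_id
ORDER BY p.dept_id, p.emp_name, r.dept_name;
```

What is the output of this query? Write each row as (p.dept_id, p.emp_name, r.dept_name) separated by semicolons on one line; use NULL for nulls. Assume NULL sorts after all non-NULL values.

Joins associate left-to-right: employees INNER JOIN assoc on dept_id gives 7 intermediate row(s).
Then LEFT JOIN `departments r` on ref_id: each of those 7 rows is kept; rows whose q.ref_id has no match in r get NULL for r's columns.

(1, Raj, NULL); (2, Omar, NULL); (2, Omar, NULL); (4, Liam, Design); (4, Liam, Research); (4, Sara, Design); (4, Sara, Research); (7, Heidi, Marketing); (8, Ken, Design); (8, Ken, Research)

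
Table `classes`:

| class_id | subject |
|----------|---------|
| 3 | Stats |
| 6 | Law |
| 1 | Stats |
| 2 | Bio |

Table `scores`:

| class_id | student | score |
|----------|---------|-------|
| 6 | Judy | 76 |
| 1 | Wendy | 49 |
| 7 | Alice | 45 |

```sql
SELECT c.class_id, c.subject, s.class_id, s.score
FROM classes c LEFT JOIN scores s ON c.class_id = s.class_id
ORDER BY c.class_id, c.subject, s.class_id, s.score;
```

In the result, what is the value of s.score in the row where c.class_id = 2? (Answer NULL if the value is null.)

LEFT JOIN keeps every row from `classes`; unmatched rows get NULL for `scores`'s columns.
Matching on c.class_id = s.class_id.
Matched pairs: 2; unmatched c rows kept: 2.

NULL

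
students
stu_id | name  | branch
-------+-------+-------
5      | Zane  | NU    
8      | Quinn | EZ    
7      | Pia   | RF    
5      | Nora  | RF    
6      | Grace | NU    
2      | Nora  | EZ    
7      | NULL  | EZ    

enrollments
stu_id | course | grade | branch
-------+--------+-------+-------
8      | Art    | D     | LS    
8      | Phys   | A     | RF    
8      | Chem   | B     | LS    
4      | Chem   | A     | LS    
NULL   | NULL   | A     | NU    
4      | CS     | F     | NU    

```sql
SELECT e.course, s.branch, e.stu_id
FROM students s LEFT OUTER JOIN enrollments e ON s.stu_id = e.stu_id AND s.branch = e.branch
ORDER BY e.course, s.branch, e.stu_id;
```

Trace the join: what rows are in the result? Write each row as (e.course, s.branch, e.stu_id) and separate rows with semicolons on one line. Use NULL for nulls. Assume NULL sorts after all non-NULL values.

(NULL, EZ, NULL); (NULL, EZ, NULL); (NULL, EZ, NULL); (NULL, NU, NULL); (NULL, NU, NULL); (NULL, RF, NULL); (NULL, RF, NULL)

LEFT JOIN keeps every row from `students`; unmatched rows get NULL for `enrollments`'s columns.
Matching on s.stu_id = e.stu_id AND s.branch = e.branch. A NULL in a compared column never satisfies the condition.
- s (stu_id=5, branch=NU) has no partner → padded with NULL.
- s (stu_id=8, branch=EZ) has no partner → padded with NULL.
- s (stu_id=7, branch=RF) has no partner → padded with NULL.
- s (stu_id=5, branch=RF) has no partner → padded with NULL.
- s (stu_id=6, branch=NU) has no partner → padded with NULL.
- s (stu_id=2, branch=EZ) has no partner → padded with NULL.
- s (stu_id=7, branch=EZ) has no partner → padded with NULL.
After projecting and ordering:
e.course | s.branch | e.stu_id
NULL | EZ | NULL
NULL | EZ | NULL
NULL | EZ | NULL
NULL | NU | NULL
NULL | NU | NULL
NULL | RF | NULL
NULL | RF | NULL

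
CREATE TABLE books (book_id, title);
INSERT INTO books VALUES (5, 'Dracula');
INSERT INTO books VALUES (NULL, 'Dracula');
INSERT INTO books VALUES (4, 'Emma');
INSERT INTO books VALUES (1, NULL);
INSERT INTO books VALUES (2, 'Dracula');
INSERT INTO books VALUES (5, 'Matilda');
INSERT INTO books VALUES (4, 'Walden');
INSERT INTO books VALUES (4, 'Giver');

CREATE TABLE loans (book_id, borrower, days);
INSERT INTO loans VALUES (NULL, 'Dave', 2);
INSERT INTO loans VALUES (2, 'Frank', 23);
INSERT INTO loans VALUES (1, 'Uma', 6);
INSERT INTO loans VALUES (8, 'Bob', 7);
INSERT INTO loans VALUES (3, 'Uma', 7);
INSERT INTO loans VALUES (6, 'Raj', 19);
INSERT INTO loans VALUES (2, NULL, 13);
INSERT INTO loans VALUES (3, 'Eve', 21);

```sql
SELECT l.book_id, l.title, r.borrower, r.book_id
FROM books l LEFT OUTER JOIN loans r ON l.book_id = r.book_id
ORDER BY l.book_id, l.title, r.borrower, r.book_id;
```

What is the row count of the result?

9

LEFT JOIN keeps every row from `books`; unmatched rows get NULL for `loans`'s columns.
Matching on l.book_id = r.book_id. A NULL in a compared column never satisfies the condition.
- l[0] book_id=5 → no match; kept with NULLs on the r side.
- l[1] book_id=NULL → no match; kept with NULLs on the r side.
- l[2] book_id=4 → no match; kept with NULLs on the r side.
- l[3] book_id=1 → 1 match(es) in r → 1 row(s).
- l[4] book_id=2 → 2 match(es) in r → 2 row(s).
- l[5] book_id=5 → no match; kept with NULLs on the r side.
- l[6] book_id=4 → no match; kept with NULLs on the r side.
- l[7] book_id=4 → no match; kept with NULLs on the r side.
Total: 3 matched + 6 padded = 9 rows.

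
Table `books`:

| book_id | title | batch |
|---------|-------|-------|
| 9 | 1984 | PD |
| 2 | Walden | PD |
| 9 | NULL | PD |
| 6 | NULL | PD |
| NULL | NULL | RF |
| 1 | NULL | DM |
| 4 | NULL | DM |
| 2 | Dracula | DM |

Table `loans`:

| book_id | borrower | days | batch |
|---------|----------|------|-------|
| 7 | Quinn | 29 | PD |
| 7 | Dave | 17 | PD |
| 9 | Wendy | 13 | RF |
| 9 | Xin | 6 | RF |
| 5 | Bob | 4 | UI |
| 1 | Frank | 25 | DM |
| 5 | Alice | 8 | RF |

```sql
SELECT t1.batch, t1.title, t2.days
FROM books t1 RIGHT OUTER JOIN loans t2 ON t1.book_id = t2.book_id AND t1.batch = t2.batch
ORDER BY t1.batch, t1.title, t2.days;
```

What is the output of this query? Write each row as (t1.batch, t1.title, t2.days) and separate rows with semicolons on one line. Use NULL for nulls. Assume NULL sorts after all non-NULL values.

(DM, NULL, 25); (NULL, NULL, 4); (NULL, NULL, 6); (NULL, NULL, 8); (NULL, NULL, 13); (NULL, NULL, 17); (NULL, NULL, 29)

RIGHT JOIN keeps every row from `loans`; unmatched rows get NULL for `books`'s columns.
Matching on t1.book_id = t2.book_id AND t1.batch = t2.batch. A NULL in a compared column never satisfies the condition.
- t1 row (book_id=9, batch=PD): no match.
- t1 row (book_id=2, batch=PD): no match.
- t1 row (book_id=9, batch=PD): no match.
- t1 row (book_id=6, batch=PD): no match.
- t1 row (book_id=NULL, batch=RF): no match.
- t1 row (book_id=1, batch=DM): matches 1 t2 row(s) → 1 output row(s).
- t1 row (book_id=4, batch=DM): no match.
- t1 row (book_id=2, batch=DM): no match.
- plus 6 unmatched t2 row(s), each kept with NULL t1 columns.
After projecting and ordering:
t1.batch | t1.title | t2.days
DM | NULL | 25
NULL | NULL | 4
NULL | NULL | 6
NULL | NULL | 8
NULL | NULL | 13
NULL | NULL | 17
NULL | NULL | 29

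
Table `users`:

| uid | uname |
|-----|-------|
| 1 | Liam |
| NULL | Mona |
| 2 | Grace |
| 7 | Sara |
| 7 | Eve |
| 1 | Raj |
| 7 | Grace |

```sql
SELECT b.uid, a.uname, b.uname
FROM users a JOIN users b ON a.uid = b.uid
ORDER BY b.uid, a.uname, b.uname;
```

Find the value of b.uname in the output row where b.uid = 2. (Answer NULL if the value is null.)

INNER JOIN keeps only pairs where the ON condition holds.
Matching on a.uid = b.uid. A NULL in a compared column never satisfies the condition.
- a[0] uid=1 → 2 match(es) in b → 2 row(s).
- a[1] uid=NULL → no match; dropped.
- a[2] uid=2 → 1 match(es) in b → 1 row(s).
- a[3] uid=7 → 3 match(es) in b → 3 row(s).
- a[4] uid=7 → 3 match(es) in b → 3 row(s).
- a[5] uid=1 → 2 match(es) in b → 2 row(s).
- a[6] uid=7 → 3 match(es) in b → 3 row(s).

Grace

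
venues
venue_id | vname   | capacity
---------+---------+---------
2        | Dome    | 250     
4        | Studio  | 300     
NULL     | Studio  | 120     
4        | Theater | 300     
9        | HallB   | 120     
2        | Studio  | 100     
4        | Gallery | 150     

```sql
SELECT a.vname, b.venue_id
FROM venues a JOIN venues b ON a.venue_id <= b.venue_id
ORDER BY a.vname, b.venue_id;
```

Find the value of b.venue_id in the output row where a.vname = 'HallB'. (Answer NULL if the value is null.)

INNER JOIN keeps only pairs where the ON condition holds.
Matching on a.venue_id <= b.venue_id. A NULL in a compared column never satisfies the condition.
Matched pairs: 25.

9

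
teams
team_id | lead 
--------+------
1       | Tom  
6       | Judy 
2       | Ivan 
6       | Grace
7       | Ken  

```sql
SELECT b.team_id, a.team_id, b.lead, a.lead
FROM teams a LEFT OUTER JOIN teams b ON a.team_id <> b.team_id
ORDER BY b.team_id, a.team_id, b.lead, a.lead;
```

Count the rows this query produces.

18

LEFT JOIN keeps every row from `teams a`; unmatched rows get NULL for `teams b`'s columns.
Matching on a.team_id <> b.team_id.
Matched pairs: 18; unmatched a rows kept: 0.
Total: 18 rows.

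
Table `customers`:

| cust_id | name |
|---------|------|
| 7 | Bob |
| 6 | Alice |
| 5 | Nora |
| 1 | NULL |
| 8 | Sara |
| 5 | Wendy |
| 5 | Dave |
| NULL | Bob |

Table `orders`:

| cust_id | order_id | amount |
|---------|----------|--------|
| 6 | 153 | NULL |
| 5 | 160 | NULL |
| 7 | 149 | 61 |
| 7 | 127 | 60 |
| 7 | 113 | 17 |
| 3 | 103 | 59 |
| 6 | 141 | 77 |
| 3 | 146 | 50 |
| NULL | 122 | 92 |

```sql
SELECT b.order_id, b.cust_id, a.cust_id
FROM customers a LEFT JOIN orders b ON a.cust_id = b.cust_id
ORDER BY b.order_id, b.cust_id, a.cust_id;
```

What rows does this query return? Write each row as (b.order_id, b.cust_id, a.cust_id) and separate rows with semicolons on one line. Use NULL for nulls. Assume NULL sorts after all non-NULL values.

LEFT JOIN keeps every row from `customers`; unmatched rows get NULL for `orders`'s columns.
Matching on a.cust_id = b.cust_id. A NULL in a compared column never satisfies the condition.
Matched pairs: 8; unmatched a rows kept: 3.

(113, 7, 7); (127, 7, 7); (141, 6, 6); (149, 7, 7); (153, 6, 6); (160, 5, 5); (160, 5, 5); (160, 5, 5); (NULL, NULL, 1); (NULL, NULL, 8); (NULL, NULL, NULL)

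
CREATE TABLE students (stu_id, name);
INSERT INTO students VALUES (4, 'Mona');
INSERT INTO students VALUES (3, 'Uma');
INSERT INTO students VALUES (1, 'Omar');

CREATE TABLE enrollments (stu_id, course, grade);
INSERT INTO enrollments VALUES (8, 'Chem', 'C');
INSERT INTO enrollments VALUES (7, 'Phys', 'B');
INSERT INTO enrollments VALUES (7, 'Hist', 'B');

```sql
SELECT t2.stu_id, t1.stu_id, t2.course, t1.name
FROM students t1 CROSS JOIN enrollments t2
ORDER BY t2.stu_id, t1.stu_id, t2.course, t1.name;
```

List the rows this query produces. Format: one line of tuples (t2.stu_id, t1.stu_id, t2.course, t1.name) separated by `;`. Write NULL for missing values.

(7, 1, Hist, Omar); (7, 1, Phys, Omar); (7, 3, Hist, Uma); (7, 3, Phys, Uma); (7, 4, Hist, Mona); (7, 4, Phys, Mona); (8, 1, Chem, Omar); (8, 3, Chem, Uma); (8, 4, Chem, Mona)

CROSS JOIN pairs every row of `students` with every row of `enrollments`: 3 × 3 = 9 rows.
After projecting and ordering:
t2.stu_id | t1.stu_id | t2.course | t1.name
7 | 1 | Hist | Omar
7 | 1 | Phys | Omar
7 | 3 | Hist | Uma
7 | 3 | Phys | Uma
7 | 4 | Hist | Mona
7 | 4 | Phys | Mona
8 | 1 | Chem | Omar
8 | 3 | Chem | Uma
8 | 4 | Chem | Mona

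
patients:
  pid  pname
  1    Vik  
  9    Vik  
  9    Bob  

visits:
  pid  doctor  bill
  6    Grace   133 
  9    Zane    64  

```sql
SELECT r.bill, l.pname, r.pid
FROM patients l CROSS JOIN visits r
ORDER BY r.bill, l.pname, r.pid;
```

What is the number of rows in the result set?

CROSS JOIN pairs every row of `patients` with every row of `visits`: 3 × 2 = 6 rows.

6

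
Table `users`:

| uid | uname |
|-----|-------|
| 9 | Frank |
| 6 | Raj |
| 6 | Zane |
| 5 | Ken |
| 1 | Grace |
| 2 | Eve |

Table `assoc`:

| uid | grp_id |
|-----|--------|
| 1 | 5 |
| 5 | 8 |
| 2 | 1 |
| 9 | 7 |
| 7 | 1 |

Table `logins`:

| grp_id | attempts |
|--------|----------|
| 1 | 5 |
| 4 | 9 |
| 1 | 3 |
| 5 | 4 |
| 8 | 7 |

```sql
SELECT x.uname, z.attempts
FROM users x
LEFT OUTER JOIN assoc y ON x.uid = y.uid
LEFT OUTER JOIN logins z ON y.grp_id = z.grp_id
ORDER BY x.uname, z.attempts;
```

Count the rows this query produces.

7

Evaluate left to right. First `users x LEFT JOIN assoc y` on uid: 6 row(s).
Then LEFT JOIN `logins z` on grp_id: each of those 6 rows is kept; rows whose y.grp_id has no match in z get NULL for z's columns.
Result: 7 row(s).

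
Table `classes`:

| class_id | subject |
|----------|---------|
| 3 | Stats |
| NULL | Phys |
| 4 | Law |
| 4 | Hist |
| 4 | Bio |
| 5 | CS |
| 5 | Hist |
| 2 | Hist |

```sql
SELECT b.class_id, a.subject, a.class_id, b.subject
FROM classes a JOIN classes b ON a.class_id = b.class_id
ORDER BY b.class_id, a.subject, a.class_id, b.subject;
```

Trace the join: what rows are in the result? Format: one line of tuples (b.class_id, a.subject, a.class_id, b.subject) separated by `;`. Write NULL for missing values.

INNER JOIN keeps only pairs where the ON condition holds.
Matching on a.class_id = b.class_id. A NULL in a compared column never satisfies the condition.
- a (class_id=3) pairs with 1 row(s) of b.
- a (class_id=NULL) has no partner → excluded.
- a (class_id=4) pairs with 3 row(s) of b.
- a (class_id=4) pairs with 3 row(s) of b.
- a (class_id=4) pairs with 3 row(s) of b.
- a (class_id=5) pairs with 2 row(s) of b.
- a (class_id=5) pairs with 2 row(s) of b.
- a (class_id=2) pairs with 1 row(s) of b.

(2, Hist, 2, Hist); (3, Stats, 3, Stats); (4, Bio, 4, Bio); (4, Bio, 4, Hist); (4, Bio, 4, Law); (4, Hist, 4, Bio); (4, Hist, 4, Hist); (4, Hist, 4, Law); (4, Law, 4, Bio); (4, Law, 4, Hist); (4, Law, 4, Law); (5, CS, 5, CS); (5, CS, 5, Hist); (5, Hist, 5, CS); (5, Hist, 5, Hist)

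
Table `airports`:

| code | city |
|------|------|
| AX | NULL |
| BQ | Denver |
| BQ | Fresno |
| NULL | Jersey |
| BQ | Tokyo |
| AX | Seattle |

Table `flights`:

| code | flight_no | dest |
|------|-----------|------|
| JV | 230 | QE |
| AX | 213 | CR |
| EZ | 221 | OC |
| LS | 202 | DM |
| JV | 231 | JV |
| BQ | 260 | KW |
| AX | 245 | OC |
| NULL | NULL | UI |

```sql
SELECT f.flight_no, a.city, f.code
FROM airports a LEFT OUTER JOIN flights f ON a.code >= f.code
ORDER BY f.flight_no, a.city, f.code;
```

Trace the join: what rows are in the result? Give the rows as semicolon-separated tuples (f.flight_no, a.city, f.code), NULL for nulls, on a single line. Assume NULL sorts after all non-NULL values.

LEFT JOIN keeps every row from `airports`; unmatched rows get NULL for `flights`'s columns.
Matching on a.code >= f.code. A NULL in a compared column never satisfies the condition.
- a row (code=AX): matches 2 f row(s) → 2 output row(s).
- a row (code=BQ): matches 3 f row(s) → 3 output row(s).
- a row (code=BQ): matches 3 f row(s) → 3 output row(s).
- a row (code=NULL): no match → kept, f columns NULL.
- a row (code=BQ): matches 3 f row(s) → 3 output row(s).
- a row (code=AX): matches 2 f row(s) → 2 output row(s).

(213, Denver, AX); (213, Fresno, AX); (213, Seattle, AX); (213, Tokyo, AX); (213, NULL, AX); (245, Denver, AX); (245, Fresno, AX); (245, Seattle, AX); (245, Tokyo, AX); (245, NULL, AX); (260, Denver, BQ); (260, Fresno, BQ); (260, Tokyo, BQ); (NULL, Jersey, NULL)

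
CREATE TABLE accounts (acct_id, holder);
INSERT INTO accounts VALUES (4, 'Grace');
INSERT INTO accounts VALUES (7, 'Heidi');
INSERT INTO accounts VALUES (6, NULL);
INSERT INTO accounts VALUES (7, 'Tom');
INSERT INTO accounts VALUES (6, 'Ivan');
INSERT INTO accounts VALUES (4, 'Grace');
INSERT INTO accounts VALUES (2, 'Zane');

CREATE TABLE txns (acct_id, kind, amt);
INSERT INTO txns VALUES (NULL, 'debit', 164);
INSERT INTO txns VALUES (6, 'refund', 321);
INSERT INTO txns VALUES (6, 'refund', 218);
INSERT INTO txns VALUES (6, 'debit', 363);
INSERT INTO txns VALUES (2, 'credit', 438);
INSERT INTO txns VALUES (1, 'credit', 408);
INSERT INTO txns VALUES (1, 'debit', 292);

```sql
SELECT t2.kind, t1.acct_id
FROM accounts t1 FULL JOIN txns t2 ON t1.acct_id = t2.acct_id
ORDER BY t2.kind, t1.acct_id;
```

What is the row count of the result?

14

FULL OUTER JOIN keeps every row from both sides; unmatched rows get NULL for the other side's columns.
Matching on t1.acct_id = t2.acct_id. A NULL in a compared column never satisfies the condition.
- t1 row (acct_id=4): no match → kept, t2 columns NULL.
- t1 row (acct_id=7): no match → kept, t2 columns NULL.
- t1 row (acct_id=6): matches 3 t2 row(s) → 3 output row(s).
- t1 row (acct_id=7): no match → kept, t2 columns NULL.
- t1 row (acct_id=6): matches 3 t2 row(s) → 3 output row(s).
- t1 row (acct_id=4): no match → kept, t2 columns NULL.
- t1 row (acct_id=2): matches 1 t2 row(s) → 1 output row(s).
- 3 row(s) from t2 found no t1 partner → padded with NULL.
Total: 7 matched + 7 padded = 14 rows.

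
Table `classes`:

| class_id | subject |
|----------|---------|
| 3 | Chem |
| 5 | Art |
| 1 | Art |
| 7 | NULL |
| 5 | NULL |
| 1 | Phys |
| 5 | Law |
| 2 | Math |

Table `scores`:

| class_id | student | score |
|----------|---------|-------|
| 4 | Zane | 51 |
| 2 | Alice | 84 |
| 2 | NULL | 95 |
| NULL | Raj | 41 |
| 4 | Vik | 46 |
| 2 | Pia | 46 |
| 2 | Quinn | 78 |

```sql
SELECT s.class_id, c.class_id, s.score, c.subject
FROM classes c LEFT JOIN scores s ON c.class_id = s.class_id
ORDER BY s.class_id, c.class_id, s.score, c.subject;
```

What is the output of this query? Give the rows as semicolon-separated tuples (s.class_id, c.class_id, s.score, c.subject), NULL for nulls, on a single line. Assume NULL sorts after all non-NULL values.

(2, 2, 46, Math); (2, 2, 78, Math); (2, 2, 84, Math); (2, 2, 95, Math); (NULL, 1, NULL, Art); (NULL, 1, NULL, Phys); (NULL, 3, NULL, Chem); (NULL, 5, NULL, Art); (NULL, 5, NULL, Law); (NULL, 5, NULL, NULL); (NULL, 7, NULL, NULL)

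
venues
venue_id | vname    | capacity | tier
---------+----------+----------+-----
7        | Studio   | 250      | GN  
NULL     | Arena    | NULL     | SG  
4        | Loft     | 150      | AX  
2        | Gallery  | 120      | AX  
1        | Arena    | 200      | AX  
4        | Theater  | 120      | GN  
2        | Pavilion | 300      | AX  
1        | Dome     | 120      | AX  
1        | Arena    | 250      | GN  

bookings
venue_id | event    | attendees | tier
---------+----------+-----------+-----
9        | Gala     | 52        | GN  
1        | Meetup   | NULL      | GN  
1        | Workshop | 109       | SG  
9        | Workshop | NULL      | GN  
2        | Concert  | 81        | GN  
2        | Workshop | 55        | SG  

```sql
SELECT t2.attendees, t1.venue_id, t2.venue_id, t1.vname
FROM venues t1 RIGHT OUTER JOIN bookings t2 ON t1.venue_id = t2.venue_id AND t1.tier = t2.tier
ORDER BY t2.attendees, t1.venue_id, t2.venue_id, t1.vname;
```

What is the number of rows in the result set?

6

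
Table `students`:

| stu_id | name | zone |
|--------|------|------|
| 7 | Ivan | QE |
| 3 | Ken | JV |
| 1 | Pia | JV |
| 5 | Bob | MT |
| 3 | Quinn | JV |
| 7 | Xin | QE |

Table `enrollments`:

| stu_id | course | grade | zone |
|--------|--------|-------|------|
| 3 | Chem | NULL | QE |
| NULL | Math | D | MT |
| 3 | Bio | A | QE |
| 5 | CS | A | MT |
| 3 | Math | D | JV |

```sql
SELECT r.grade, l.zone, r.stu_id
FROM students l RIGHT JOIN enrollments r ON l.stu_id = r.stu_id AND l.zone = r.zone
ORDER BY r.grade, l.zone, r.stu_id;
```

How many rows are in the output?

RIGHT JOIN keeps every row from `enrollments`; unmatched rows get NULL for `students`'s columns.
Matching on l.stu_id = r.stu_id AND l.zone = r.zone. A NULL in a compared column never satisfies the condition.
Matched pairs: 3; unmatched r rows kept: 3.
Total: 3 matched + 3 padded = 6 rows.

6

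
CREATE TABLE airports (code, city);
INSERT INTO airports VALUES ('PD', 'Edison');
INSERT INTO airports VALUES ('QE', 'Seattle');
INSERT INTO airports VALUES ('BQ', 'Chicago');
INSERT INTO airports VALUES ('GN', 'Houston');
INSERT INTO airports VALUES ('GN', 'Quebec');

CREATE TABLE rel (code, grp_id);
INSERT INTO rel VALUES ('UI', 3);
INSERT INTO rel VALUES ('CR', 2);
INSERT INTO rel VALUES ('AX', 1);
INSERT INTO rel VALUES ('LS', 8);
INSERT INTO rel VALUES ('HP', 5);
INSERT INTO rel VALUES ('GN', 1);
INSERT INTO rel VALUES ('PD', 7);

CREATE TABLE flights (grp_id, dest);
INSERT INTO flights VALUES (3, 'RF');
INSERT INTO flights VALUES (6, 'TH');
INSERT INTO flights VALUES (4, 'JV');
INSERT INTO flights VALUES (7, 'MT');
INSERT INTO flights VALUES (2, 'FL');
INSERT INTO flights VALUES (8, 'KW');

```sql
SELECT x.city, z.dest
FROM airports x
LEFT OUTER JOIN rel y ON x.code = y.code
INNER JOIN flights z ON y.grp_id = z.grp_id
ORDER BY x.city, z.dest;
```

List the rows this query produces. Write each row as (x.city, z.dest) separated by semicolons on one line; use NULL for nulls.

(Edison, MT)

Step 1 — x LEFT JOIN y on code → 5 row(s).
Then INNER JOIN `flights z` on grp_id: keep only rows whose y.grp_id appears in z.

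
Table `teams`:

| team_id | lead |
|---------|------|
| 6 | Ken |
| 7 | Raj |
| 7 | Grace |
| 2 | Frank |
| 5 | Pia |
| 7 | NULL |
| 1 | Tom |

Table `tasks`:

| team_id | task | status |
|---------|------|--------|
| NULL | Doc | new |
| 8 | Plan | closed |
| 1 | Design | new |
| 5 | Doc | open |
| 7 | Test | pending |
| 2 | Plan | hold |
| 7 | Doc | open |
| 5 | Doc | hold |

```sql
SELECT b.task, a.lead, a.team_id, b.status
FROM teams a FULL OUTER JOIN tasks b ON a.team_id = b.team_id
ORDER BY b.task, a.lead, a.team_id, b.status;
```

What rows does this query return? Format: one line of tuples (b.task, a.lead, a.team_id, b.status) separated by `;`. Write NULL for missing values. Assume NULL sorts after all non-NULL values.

(Design, Tom, 1, new); (Doc, Grace, 7, open); (Doc, Pia, 5, hold); (Doc, Pia, 5, open); (Doc, Raj, 7, open); (Doc, NULL, 7, open); (Doc, NULL, NULL, new); (Plan, Frank, 2, hold); (Plan, NULL, NULL, closed); (Test, Grace, 7, pending); (Test, Raj, 7, pending); (Test, NULL, 7, pending); (NULL, Ken, 6, NULL)

FULL OUTER JOIN keeps every row from both sides; unmatched rows get NULL for the other side's columns.
Matching on a.team_id = b.team_id. A NULL in a compared column never satisfies the condition.
- a (team_id=6) has no partner → padded with NULL.
- a (team_id=7) pairs with 2 row(s) of b.
- a (team_id=7) pairs with 2 row(s) of b.
- a (team_id=2) pairs with 1 row(s) of b.
- a (team_id=5) pairs with 2 row(s) of b.
- a (team_id=7) pairs with 2 row(s) of b.
- a (team_id=1) pairs with 1 row(s) of b.
- plus 2 unmatched b row(s), each kept with NULL a columns.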